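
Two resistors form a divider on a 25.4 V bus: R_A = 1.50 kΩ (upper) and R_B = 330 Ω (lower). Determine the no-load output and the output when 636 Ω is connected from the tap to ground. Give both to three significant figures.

Unloaded: 4.58 V; loaded: 3.21 V

Open-circuit: V = 25.4 × 330/(1500 + 330) = 4.58 V.
With the load, R_B becomes R_B‖R_L = 217.3 Ω, so V = 25.4 × 217.3/1717 = 3.21 V.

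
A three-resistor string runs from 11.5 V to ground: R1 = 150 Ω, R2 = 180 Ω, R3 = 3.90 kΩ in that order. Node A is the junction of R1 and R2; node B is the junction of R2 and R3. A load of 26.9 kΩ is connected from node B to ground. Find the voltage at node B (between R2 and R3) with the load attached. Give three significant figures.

V ≈ 10.5 V

At node B, R3 is in parallel with the load: R3‖R_L = 3406 Ω.
Below node A the resistance is R2 + (R3‖R_L) = 3586 Ω, so V_A = 11.5 × 3586/3736 = 11.04 V.
Then V_B = V_A × (R3‖R_L)/(R2 + R3‖R_L) = 11.04 × 3406/3586 = 10.5 V.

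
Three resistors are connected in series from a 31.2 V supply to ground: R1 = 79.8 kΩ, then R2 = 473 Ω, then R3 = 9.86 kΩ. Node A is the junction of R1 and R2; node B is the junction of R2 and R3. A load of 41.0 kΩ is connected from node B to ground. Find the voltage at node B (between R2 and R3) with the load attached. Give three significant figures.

V ≈ 2.81 V

At node B, R3 is in parallel with the load: R3‖R_L = 7948 Ω.
Below node A the resistance is R2 + (R3‖R_L) = 8421 Ω, so V_A = 31.2 × 8421/88220 = 2.978 V.
Then V_B = V_A × (R3‖R_L)/(R2 + R3‖R_L) = 2.978 × 7948/8421 = 2.81 V.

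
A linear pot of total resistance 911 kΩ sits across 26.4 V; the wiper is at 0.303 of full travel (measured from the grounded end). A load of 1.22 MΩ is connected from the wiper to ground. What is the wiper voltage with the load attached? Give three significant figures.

V ≈ 6.91 V

The wiper splits the pot into (1−α)R = 635.0 kΩ above and αR = 276.0 kΩ below.
Lower section ‖ load = 225.1 kΩ.
V_wiper = 26.4 × 225.1/(635.0 + 225.1) = 6.91 V.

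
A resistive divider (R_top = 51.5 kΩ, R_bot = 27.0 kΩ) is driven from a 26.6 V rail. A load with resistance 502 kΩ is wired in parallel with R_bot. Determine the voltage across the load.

V_out ≈ 8.84 V

The load sits in parallel with R_bot: R_bot‖R_L = (27.0 × 502) / (27.0 + 502) = 25.62 kΩ.
V_out = 26.6 × 25.62 / (51.5 + 25.62) = 26.6 × 25.62/77.12 = 8.84 V.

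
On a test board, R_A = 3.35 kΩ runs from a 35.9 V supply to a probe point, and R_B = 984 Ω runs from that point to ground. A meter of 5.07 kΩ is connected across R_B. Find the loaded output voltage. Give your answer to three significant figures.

V_out ≈ 7.09 V

The load sits in parallel with R_B: R_B‖R_L = (984 × 5070) / (984 + 5070) = 824.1 Ω.
V_out = 35.9 × 824.1 / (3350 + 824.1) = 35.9 × 824.1/4174 = 7.09 V.
(Unloaded it would have been 8.15 V.)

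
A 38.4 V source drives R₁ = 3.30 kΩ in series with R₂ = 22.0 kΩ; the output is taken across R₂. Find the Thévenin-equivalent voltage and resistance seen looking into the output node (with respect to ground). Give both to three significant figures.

V_th = 33.4 V, R_th = 2.87 kΩ

V_th is the open-circuit tap voltage: 38.4 × 22.0/(3.30 + 22.0) = 33.4 V.
With the supply zeroed, R₁ and R₂ appear in parallel from the tap: R_th = R₁‖R₂ = (3.30 × 22.0)/25.30 = 2.87 kΩ.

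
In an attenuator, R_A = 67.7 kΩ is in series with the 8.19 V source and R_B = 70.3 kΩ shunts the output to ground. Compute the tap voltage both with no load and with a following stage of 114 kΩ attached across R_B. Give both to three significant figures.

Unloaded: 4.17 V; loaded: 3.20 V

Open-circuit: V = 8.19 × 70.3/(67.7 + 70.3) = 4.17 V.
With the load, R_B becomes R_B‖R_L = 43.48 kΩ, so V = 8.19 × 43.48/111.2 = 3.20 V.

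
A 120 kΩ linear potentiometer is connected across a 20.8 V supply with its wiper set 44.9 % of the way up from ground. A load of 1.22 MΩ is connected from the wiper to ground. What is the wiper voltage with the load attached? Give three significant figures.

V ≈ 9.12 V

The wiper splits the pot into (1−α)R = 66.12 kΩ above and αR = 53.88 kΩ below.
Lower section ‖ load = 51.60 kΩ.
V_wiper = 20.8 × 51.60/(66.12 + 51.60) = 9.12 V.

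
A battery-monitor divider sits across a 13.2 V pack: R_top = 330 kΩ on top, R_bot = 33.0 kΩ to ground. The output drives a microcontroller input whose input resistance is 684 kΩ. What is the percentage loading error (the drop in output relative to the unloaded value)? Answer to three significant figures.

4.20 %

The divider's output (Thévenin) resistance is R_top‖R_bot = 30.00 kΩ.
Fractional drop under load = R_th/(R_th + R_L) = 30.00 / (30.00 + 684) = 0.04202.
So the output falls by 4.20 %.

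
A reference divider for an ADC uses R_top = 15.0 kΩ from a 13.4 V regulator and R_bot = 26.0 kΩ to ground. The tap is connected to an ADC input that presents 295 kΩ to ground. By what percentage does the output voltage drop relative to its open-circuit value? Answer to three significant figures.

The divider's output (Thévenin) resistance is R_top‖R_bot = 9.512 kΩ.
Fractional drop under load = R_th/(R_th + R_L) = 9.512 / (9.512 + 295) = 0.03124.
So the output falls by 3.12 %.

3.12 %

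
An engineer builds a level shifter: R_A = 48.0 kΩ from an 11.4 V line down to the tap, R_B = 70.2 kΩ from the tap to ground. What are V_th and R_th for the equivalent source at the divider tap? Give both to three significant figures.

V_th = 6.77 V, R_th = 28.5 kΩ

V_th is the open-circuit tap voltage: 11.4 × 70.2/(48.0 + 70.2) = 6.77 V.
With the supply zeroed, R_A and R_B appear in parallel from the tap: R_th = R_A‖R_B = (48.0 × 70.2)/118.2 = 28.5 kΩ.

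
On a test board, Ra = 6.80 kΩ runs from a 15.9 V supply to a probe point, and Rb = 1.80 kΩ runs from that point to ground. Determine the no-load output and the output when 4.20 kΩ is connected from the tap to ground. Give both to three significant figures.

Open-circuit: V = 15.9 × 1.80/(6.80 + 1.80) = 3.33 V.
With the load, Rb becomes Rb‖R_L = 1.260 kΩ, so V = 15.9 × 1.260/8.060 = 2.49 V.

Unloaded: 3.33 V; loaded: 2.49 V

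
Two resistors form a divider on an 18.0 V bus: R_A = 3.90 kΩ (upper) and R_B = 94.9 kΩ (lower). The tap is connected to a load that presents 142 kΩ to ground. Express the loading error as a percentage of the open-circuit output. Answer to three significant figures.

2.57 %

The divider's output (Thévenin) resistance is R_A‖R_B = 3.746 kΩ.
Fractional drop under load = R_th/(R_th + R_L) = 3.746 / (3.746 + 142) = 0.02570.
So the output falls by 2.57 %.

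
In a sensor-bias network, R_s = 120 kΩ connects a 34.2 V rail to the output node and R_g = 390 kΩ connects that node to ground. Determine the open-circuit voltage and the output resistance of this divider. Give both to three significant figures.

V_th = 26.2 V, R_th = 91.8 kΩ

V_th is the open-circuit tap voltage: 34.2 × 390/(120 + 390) = 26.2 V.
With the supply zeroed, R_s and R_g appear in parallel from the tap: R_th = R_s‖R_g = (120 × 390)/510.0 = 91.8 kΩ.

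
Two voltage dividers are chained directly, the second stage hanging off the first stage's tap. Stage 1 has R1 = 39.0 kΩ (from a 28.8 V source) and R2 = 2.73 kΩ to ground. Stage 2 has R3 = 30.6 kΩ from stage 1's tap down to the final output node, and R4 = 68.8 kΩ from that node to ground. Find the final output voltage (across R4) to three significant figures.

Stage 2 presents R3+R4 = 99.40 kΩ as a load on stage 1's tap.
Stage 1's lower leg becomes R2‖(R3+R4) = 2.657 kΩ, so V_mid = 28.8 × 2.657/41.66 = 1.837 V.
Stage 2 is itself unloaded: V_out = V_mid × R4/(R3+R4) = 1.837 × 68.8/99.40 = 1.27 V.

V_out ≈ 1.27 V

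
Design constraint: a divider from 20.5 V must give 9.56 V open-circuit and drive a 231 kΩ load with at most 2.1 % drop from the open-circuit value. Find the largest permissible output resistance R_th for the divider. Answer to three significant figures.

Loading drop = R_th/(R_th + R_L) ≤ 0.0210, so R_th ≤ R_L · ε/(1−ε) = 231 kΩ × 0.0210/0.9790 = 4.96 kΩ.

R_th ≤ 4.96 kΩ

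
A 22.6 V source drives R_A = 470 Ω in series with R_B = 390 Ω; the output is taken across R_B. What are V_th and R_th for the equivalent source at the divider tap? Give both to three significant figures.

V_th is the open-circuit tap voltage: 22.6 × 390/(470 + 390) = 10.2 V.
With the supply zeroed, R_A and R_B appear in parallel from the tap: R_th = R_A‖R_B = (470 × 390)/860.0 = 213 Ω.

V_th = 10.2 V, R_th = 213 Ω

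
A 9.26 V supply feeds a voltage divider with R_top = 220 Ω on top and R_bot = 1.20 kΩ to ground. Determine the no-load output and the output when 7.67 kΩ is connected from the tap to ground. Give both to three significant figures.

Unloaded: 7.83 V; loaded: 7.64 V

Open-circuit: V = 9.26 × 1200/(220 + 1200) = 7.83 V.
With the load, R_bot becomes R_bot‖R_L = 1038 Ω, so V = 9.26 × 1038/1258 = 7.64 V.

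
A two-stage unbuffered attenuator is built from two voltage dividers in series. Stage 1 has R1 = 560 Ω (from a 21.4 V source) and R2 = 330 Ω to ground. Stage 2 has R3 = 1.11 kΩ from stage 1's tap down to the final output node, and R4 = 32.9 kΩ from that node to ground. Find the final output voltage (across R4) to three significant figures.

V_out ≈ 7.63 V

Stage 2 presents R3+R4 = 34010 Ω as a load on stage 1's tap.
Stage 1's lower leg becomes R2‖(R3+R4) = 326.8 Ω, so V_mid = 21.4 × 326.8/886.8 = 7.887 V.
Stage 2 is itself unloaded: V_out = V_mid × R4/(R3+R4) = 7.887 × 32900/34010 = 7.63 V.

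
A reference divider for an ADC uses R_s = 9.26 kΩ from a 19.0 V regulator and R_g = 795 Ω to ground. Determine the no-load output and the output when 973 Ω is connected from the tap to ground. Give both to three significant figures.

Unloaded: 1.50 V; loaded: 0.857 V

Open-circuit: V = 19.0 × 795/(9260 + 795) = 1.50 V.
With the load, R_g becomes R_g‖R_L = 437.5 Ω, so V = 19.0 × 437.5/9698 = 0.857 V.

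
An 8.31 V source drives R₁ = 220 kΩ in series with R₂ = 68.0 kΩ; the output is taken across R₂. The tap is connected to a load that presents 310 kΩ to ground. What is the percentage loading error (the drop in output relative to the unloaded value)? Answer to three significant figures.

Unloaded V = 8.31 × 68.0/288.0 = 1.9621 V.
Loaded: R₂‖R_L = 55.77 kΩ, giving V = 8.31 × 55.77/275.8 = 1.6805 V.
Drop = (1.9621 − 1.6805) / 1.9621 = 14.4 %.

14.4 %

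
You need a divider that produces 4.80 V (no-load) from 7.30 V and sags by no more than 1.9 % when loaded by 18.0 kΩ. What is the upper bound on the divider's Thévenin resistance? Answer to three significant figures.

R_th ≤ 349 Ω

Loading drop = R_th/(R_th + R_L) ≤ 0.0190, so R_th ≤ R_L · ε/(1−ε) = 18.0 kΩ × 0.0190/0.9810 = 349 Ω.
(Any R1, R2 with R2/(R1+R2) = 0.658 and R1‖R2 ≤ 349 Ω will meet the spec.)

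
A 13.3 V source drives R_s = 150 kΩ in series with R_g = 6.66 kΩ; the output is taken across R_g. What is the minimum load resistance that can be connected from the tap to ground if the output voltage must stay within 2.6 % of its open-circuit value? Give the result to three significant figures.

R_L(min) ≈ 239 kΩ

Output resistance R_th = R_s‖R_g = (150 × 6.66)/156.7 = 6.377 kΩ.
The fractional drop is R_th/(R_th + R_L); requiring this ≤ 0.0260 gives R_L ≥ R_th(1/0.0260 − 1) = 6.377 × 37.46 = 239 kΩ.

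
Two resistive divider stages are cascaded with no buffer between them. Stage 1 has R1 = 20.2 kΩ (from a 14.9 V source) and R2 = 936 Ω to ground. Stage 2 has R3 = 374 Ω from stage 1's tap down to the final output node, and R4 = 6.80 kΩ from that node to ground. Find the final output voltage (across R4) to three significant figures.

V_out ≈ 0.556 V

Stage 2 presents R3+R4 = 7174 Ω as a load on stage 1's tap.
Stage 1's lower leg becomes R2‖(R3+R4) = 828.0 Ω, so V_mid = 14.9 × 828.0/21030 = 0.5867 V.
Stage 2 is itself unloaded: V_out = V_mid × R4/(R3+R4) = 0.5867 × 6800/7174 = 0.556 V.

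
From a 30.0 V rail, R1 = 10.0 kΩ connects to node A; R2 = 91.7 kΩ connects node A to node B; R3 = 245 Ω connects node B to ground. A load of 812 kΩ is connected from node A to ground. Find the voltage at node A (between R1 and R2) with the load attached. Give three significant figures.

V ≈ 26.8 V

Below node A the series string R2+R3 = 91940 Ω sits in parallel with the 812000 Ω load: 82590 Ω.
V_A = 30.0 × 82590/(10000 + 82590) = 26.8 V.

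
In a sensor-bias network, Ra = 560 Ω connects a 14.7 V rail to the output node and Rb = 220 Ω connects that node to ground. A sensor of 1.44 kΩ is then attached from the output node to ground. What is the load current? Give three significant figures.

Rb‖R_L = 190.8 Ω; V_out = 14.7 × 190.8/750.8 = 3.736 V.
I_L = V_out / R_L = 3.736 / 1.44 kΩ = 2.59 mA.

I_L ≈ 2.59 mA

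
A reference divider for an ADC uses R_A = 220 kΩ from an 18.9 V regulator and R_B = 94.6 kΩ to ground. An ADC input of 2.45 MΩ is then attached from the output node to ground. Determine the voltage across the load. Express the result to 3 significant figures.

The load sits in parallel with R_B: R_B‖R_L = (94.6 × 2450) / (94.6 + 2450) = 91.08 kΩ.
V_out = 18.9 × 91.08 / (220 + 91.08) = 18.9 × 91.08/311.1 = 5.53 V.

V_out ≈ 5.53 V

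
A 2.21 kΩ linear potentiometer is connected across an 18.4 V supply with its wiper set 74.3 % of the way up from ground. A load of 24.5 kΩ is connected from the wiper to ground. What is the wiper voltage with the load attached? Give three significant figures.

The wiper splits the pot into (1−α)R = 568.0 Ω above and αR = 1642 Ω below.
Lower section ‖ load = 1539 Ω.
V_wiper = 18.4 × 1539/(568.0 + 1539) = 13.4 V.

V ≈ 13.4 V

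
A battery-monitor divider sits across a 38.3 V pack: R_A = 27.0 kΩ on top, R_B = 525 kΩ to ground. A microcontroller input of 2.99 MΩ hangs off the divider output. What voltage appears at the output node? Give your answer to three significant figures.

V_out ≈ 36.1 V

The load sits in parallel with R_B: R_B‖R_L = (525 × 2990) / (525 + 2990) = 446.6 kΩ.
V_out = 38.3 × 446.6 / (27.0 + 446.6) = 38.3 × 446.6/473.6 = 36.1 V.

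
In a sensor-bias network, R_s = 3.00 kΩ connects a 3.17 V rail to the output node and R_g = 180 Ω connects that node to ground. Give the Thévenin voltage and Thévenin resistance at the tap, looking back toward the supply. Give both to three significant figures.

V_th = 0.179 V, R_th = 170 Ω

V_th is the open-circuit tap voltage: 3.17 × 180/(3000 + 180) = 0.179 V.
With the supply zeroed, R_s and R_g appear in parallel from the tap: R_th = R_s‖R_g = (3000 × 180)/3180 = 170 Ω.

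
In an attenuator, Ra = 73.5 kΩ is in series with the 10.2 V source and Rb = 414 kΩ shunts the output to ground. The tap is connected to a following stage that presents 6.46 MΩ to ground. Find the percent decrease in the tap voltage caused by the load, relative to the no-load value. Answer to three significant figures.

0.957 %

The divider's output (Thévenin) resistance is Ra‖Rb = 62.42 kΩ.
Fractional drop under load = R_th/(R_th + R_L) = 62.42 / (62.42 + 6460) = 0.009570.
So the output falls by 0.957 %.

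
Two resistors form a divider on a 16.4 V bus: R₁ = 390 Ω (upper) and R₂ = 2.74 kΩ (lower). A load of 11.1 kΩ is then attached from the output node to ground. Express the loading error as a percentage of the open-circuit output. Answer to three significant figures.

2.98 %

The divider's output (Thévenin) resistance is R₁‖R₂ = 341.4 Ω.
Fractional drop under load = R_th/(R_th + R_L) = 341.4 / (341.4 + 11100) = 0.02984.
So the output falls by 2.98 %.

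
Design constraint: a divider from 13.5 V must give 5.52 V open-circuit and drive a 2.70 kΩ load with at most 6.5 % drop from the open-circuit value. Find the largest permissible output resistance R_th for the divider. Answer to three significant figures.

R_th ≤ 188 Ω

Loading drop = R_th/(R_th + R_L) ≤ 0.0650, so R_th ≤ R_L · ε/(1−ε) = 2.70 kΩ × 0.0650/0.9350 = 188 Ω.
(Any R1, R2 with R2/(R1+R2) = 0.409 and R1‖R2 ≤ 188 Ω will meet the spec.)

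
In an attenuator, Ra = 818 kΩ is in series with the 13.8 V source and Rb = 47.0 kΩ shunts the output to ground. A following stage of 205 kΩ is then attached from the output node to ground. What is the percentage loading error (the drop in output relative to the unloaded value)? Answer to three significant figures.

Unloaded V = 13.8 × 47.0/865.0 = 0.7498 V.
Loaded: Rb‖R_L = 38.23 kΩ, giving V = 13.8 × 38.23/856.2 = 0.6162 V.
Drop = (0.7498 − 0.6162) / 0.7498 = 17.8 %.

17.8 %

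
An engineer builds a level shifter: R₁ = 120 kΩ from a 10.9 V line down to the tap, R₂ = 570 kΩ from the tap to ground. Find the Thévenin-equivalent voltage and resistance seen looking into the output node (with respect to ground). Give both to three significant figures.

V_th = 9.00 V, R_th = 99.1 kΩ

V_th is the open-circuit tap voltage: 10.9 × 570/(120 + 570) = 9.00 V.
With the supply zeroed, R₁ and R₂ appear in parallel from the tap: R_th = R₁‖R₂ = (120 × 570)/690.0 = 99.1 kΩ.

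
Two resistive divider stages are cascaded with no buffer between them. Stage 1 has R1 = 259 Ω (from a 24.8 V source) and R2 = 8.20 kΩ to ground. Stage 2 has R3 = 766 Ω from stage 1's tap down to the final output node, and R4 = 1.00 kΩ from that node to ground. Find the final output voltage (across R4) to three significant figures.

V_out ≈ 11.9 V

Stage 2 presents R3+R4 = 1766 Ω as a load on stage 1's tap.
Stage 1's lower leg becomes R2‖(R3+R4) = 1453 Ω, so V_mid = 24.8 × 1453/1712 = 21.05 V.
Stage 2 is itself unloaded: V_out = V_mid × R4/(R3+R4) = 21.05 × 1000/1766 = 11.9 V.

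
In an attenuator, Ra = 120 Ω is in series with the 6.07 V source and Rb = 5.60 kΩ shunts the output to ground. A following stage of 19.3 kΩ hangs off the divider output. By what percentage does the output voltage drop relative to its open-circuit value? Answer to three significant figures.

The divider's output (Thévenin) resistance is Ra‖Rb = 117.5 Ω.
Fractional drop under load = R_th/(R_th + R_L) = 117.5 / (117.5 + 19300) = 0.006050.
So the output falls by 0.605 %.

0.605 %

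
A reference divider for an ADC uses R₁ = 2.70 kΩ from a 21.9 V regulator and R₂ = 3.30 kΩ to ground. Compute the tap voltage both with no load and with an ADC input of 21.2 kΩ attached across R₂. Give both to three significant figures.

Open-circuit: V = 21.9 × 3.30/(2.70 + 3.30) = 12.0 V.
With the load, R₂ becomes R₂‖R_L = 2.856 kΩ, so V = 21.9 × 2.856/5.556 = 11.3 V.

Unloaded: 12.0 V; loaded: 11.3 V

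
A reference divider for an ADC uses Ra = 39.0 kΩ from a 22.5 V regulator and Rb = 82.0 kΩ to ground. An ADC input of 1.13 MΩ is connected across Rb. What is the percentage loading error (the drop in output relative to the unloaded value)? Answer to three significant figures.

The divider's output (Thévenin) resistance is Ra‖Rb = 26.43 kΩ.
Fractional drop under load = R_th/(R_th + R_L) = 26.43 / (26.43 + 1130) = 0.02285.
So the output falls by 2.29 %.

2.29 %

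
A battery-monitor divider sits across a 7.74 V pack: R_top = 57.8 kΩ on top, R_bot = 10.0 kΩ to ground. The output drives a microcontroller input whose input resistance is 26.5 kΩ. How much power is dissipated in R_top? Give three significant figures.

Total resistance from the source is R_top + (R_bot‖R_L) = 65.06 kΩ, so I = 7.74/65.06 kΩ = 0.1190 mA.
P = I²·R_top = (0.1190 mA)² × 57.8 kΩ = 0.818 mW.

P ≈ 0.818 mW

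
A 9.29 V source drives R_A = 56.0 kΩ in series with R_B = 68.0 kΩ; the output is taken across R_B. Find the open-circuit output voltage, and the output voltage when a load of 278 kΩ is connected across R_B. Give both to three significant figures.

Unloaded: 5.09 V; loaded: 4.59 V

Open-circuit: V = 9.29 × 68.0/(56.0 + 68.0) = 5.09 V.
With the load, R_B becomes R_B‖R_L = 54.64 kΩ, so V = 9.29 × 54.64/110.6 = 4.59 V.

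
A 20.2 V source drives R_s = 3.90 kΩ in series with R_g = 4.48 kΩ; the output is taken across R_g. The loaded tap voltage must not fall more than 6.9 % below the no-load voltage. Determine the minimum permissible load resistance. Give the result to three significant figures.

R_L(min) ≈ 28.1 kΩ

Output resistance R_th = R_s‖R_g = (3.90 × 4.48)/8.380 = 2.085 kΩ.
The fractional drop is R_th/(R_th + R_L); requiring this ≤ 0.0690 gives R_L ≥ R_th(1/0.0690 − 1) = 2.085 × 13.49 = 28.1 kΩ.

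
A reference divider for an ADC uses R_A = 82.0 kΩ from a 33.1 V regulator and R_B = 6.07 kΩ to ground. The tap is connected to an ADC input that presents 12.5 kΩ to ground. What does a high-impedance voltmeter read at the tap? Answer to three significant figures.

The load sits in parallel with R_B: R_B‖R_L = (6.07 × 12.5) / (6.07 + 12.5) = 4.086 kΩ.
V_out = 33.1 × 4.086 / (82.0 + 4.086) = 33.1 × 4.086/86.09 = 1.57 V.

V_out ≈ 1.57 V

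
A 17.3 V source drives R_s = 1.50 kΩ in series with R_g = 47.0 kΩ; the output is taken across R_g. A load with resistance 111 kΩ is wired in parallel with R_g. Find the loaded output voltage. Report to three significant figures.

The load sits in parallel with R_g: R_g‖R_L = (47.0 × 111) / (47.0 + 111) = 33.02 kΩ.
V_out = 17.3 × 33.02 / (1.50 + 33.02) = 17.3 × 33.02/34.52 = 16.5 V.

V_out ≈ 16.5 V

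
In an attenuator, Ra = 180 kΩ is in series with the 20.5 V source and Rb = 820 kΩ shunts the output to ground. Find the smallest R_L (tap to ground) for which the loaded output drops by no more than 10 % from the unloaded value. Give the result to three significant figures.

R_L(min) ≈ 1.33 MΩ

Output resistance R_th = Ra‖Rb = (180 × 820)/1000 = 147.6 kΩ.
The fractional drop is R_th/(R_th + R_L); requiring this ≤ 0.100 gives R_L ≥ R_th(1/0.100 − 1) = 147.6 × 9.000 = 1.33 MΩ.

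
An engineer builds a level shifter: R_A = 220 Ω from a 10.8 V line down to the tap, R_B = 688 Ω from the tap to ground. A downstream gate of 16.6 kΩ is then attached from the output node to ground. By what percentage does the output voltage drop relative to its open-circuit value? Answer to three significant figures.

The divider's output (Thévenin) resistance is R_A‖R_B = 166.7 Ω.
Fractional drop under load = R_th/(R_th + R_L) = 166.7 / (166.7 + 16600) = 0.009942.
So the output falls by 0.994 %.

0.994 %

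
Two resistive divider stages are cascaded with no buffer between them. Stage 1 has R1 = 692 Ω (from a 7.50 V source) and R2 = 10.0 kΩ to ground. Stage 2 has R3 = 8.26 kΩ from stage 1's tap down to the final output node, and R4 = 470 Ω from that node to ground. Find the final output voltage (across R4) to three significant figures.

V_out ≈ 0.352 V

Stage 2 presents R3+R4 = 8730 Ω as a load on stage 1's tap.
Stage 1's lower leg becomes R2‖(R3+R4) = 4661 Ω, so V_mid = 7.50 × 4661/5353 = 6.530 V.
Stage 2 is itself unloaded: V_out = V_mid × R4/(R3+R4) = 6.530 × 470/8730 = 0.352 V.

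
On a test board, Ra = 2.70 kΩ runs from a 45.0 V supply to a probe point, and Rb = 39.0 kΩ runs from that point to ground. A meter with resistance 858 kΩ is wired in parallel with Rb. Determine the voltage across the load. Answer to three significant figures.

The load sits in parallel with Rb: Rb‖R_L = (39.0 × 858) / (39.0 + 858) = 37.30 kΩ.
V_out = 45.0 × 37.30 / (2.70 + 37.30) = 45.0 × 37.30/40.00 = 42.0 V.

V_out ≈ 42.0 V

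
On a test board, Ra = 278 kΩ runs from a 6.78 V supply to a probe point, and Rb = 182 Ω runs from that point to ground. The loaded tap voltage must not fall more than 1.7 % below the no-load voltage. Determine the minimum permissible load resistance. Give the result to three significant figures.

R_L(min) ≈ 10.5 kΩ

Output resistance R_th = Ra‖Rb = (278000 × 182)/278200 = 181.9 Ω.
The fractional drop is R_th/(R_th + R_L); requiring this ≤ 0.0170 gives R_L ≥ R_th(1/0.0170 − 1) = 181.9 × 57.82 = 10.5 kΩ.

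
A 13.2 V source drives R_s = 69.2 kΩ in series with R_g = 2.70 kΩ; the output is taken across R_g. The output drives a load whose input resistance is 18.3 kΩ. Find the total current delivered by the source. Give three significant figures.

I ≈ 0.184 mA

R_g‖R_L = 2.353 kΩ, so the source sees R_s + R_g‖R_L = 71.55 kΩ.
I = 13.2 V / 71.55 kΩ = 0.184 mA.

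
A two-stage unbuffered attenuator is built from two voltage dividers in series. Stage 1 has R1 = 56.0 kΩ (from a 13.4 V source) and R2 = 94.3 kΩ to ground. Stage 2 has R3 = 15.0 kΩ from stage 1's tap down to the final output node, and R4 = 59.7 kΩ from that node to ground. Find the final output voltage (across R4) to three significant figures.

V_out ≈ 4.57 V

Stage 2 presents R3+R4 = 74.70 kΩ as a load on stage 1's tap.
Stage 1's lower leg becomes R2‖(R3+R4) = 41.68 kΩ, so V_mid = 13.4 × 41.68/97.68 = 5.718 V.
Stage 2 is itself unloaded: V_out = V_mid × R4/(R3+R4) = 5.718 × 59.7/74.70 = 4.57 V.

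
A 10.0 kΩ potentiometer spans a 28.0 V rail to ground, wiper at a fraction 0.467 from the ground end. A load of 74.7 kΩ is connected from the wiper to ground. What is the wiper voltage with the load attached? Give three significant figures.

The wiper splits the pot into (1−α)R = 5.330 kΩ above and αR = 4.670 kΩ below.
Lower section ‖ load = 4.395 kΩ.
V_wiper = 28.0 × 4.395/(5.330 + 4.395) = 12.7 V.

V ≈ 12.7 V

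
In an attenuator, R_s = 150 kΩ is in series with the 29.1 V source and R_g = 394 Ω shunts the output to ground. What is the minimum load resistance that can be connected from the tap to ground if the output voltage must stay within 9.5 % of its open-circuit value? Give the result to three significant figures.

R_L(min) ≈ 3.74 kΩ

Output resistance R_th = R_s‖R_g = (150000 × 394)/150400 = 393.0 Ω.
The fractional drop is R_th/(R_th + R_L); requiring this ≤ 0.0950 gives R_L ≥ R_th(1/0.0950 − 1) = 393.0 × 9.526 = 3.74 kΩ.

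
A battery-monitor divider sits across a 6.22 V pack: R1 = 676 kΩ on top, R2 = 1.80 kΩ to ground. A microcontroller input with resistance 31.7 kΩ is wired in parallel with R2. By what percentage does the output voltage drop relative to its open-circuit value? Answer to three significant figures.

5.36 %

The divider's output (Thévenin) resistance is R1‖R2 = 1.795 kΩ.
Fractional drop under load = R_th/(R_th + R_L) = 1.795 / (1.795 + 31.7) = 0.05360.
So the output falls by 5.36 %.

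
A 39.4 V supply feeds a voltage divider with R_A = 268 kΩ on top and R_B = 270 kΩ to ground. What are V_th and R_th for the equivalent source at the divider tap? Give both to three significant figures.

V_th = 19.8 V, R_th = 134 kΩ

V_th is the open-circuit tap voltage: 39.4 × 270/(268 + 270) = 19.8 V.
With the supply zeroed, R_A and R_B appear in parallel from the tap: R_th = R_A‖R_B = (268 × 270)/538.0 = 134 kΩ.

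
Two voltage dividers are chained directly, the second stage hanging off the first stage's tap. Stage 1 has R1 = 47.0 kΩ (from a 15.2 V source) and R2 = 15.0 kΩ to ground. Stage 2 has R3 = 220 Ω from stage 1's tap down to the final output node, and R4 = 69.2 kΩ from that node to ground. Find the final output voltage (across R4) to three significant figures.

V_out ≈ 3.15 V

Stage 2 presents R3+R4 = 69420 Ω as a load on stage 1's tap.
Stage 1's lower leg becomes R2‖(R3+R4) = 12330 Ω, so V_mid = 15.2 × 12330/59330 = 3.160 V.
Stage 2 is itself unloaded: V_out = V_mid × R4/(R3+R4) = 3.160 × 69200/69420 = 3.15 V.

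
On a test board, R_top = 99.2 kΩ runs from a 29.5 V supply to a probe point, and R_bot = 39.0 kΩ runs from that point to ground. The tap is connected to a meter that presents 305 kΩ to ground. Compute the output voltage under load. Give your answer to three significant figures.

The load sits in parallel with R_bot: R_bot‖R_L = (39.0 × 305) / (39.0 + 305) = 34.58 kΩ.
V_out = 29.5 × 34.58 / (99.2 + 34.58) = 29.5 × 34.58/133.8 = 7.63 V.
(Unloaded it would have been 8.32 V.)

V_out ≈ 7.63 V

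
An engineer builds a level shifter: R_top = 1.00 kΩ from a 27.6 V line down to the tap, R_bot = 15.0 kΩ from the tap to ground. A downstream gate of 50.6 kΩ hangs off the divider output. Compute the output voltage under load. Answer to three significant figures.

The load sits in parallel with R_bot: R_bot‖R_L = (15.0 × 50.6) / (15.0 + 50.6) = 11.57 kΩ.
V_out = 27.6 × 11.57 / (1.00 + 11.57) = 27.6 × 11.57/12.57 = 25.4 V.

V_out ≈ 25.4 V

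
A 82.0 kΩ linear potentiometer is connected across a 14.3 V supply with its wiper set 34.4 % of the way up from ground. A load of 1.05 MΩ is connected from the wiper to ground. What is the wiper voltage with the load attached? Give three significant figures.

The wiper splits the pot into (1−α)R = 53.79 kΩ above and αR = 28.21 kΩ below.
Lower section ‖ load = 27.47 kΩ.
V_wiper = 14.3 × 27.47/(53.79 + 27.47) = 4.83 V.

V ≈ 4.83 V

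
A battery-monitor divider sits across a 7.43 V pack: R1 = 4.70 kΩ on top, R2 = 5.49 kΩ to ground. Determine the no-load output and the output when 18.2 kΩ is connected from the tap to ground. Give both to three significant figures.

Unloaded: 4.00 V; loaded: 3.51 V

Open-circuit: V = 7.43 × 5.49/(4.70 + 5.49) = 4.00 V.
With the load, R2 becomes R2‖R_L = 4.218 kΩ, so V = 7.43 × 4.218/8.918 = 3.51 V.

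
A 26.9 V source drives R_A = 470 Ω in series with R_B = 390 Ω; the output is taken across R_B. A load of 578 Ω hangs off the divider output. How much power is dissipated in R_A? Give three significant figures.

P ≈ 688 mW

Total resistance from the source is R_A + (R_B‖R_L) = 702.9 Ω, so I = 26.9/702.9 Ω = 38.27 mA.
P = I²·R_A = (38.27 mA)² × 470 Ω = 688 mW.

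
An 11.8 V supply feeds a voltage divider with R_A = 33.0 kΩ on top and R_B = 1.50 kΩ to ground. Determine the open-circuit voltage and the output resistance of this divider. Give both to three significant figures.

V_th = 0.513 V, R_th = 1.43 kΩ

V_th is the open-circuit tap voltage: 11.8 × 1.50/(33.0 + 1.50) = 0.513 V.
With the supply zeroed, R_A and R_B appear in parallel from the tap: R_th = R_A‖R_B = (33.0 × 1.50)/34.50 = 1.43 kΩ.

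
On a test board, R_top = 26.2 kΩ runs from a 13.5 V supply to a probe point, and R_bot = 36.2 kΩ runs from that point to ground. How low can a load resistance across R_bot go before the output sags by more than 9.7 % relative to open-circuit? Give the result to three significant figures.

Output resistance R_th = R_top‖R_bot = (26.2 × 36.2)/62.40 = 15.20 kΩ.
The fractional drop is R_th/(R_th + R_L); requiring this ≤ 0.0970 gives R_L ≥ R_th(1/0.0970 − 1) = 15.20 × 9.309 = 141 kΩ.

R_L(min) ≈ 141 kΩ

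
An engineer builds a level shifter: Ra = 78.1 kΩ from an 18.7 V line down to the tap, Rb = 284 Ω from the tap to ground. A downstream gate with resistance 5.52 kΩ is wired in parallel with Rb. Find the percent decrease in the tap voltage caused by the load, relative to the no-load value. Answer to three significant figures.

4.88 %

The divider's output (Thévenin) resistance is Ra‖Rb = 283.0 Ω.
Fractional drop under load = R_th/(R_th + R_L) = 283.0 / (283.0 + 5520) = 0.04876.
So the output falls by 4.88 %.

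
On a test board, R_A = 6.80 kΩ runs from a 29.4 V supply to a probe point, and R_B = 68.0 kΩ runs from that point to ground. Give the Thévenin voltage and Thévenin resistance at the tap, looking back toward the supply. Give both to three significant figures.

V_th = 26.7 V, R_th = 6.18 kΩ

V_th is the open-circuit tap voltage: 29.4 × 68.0/(6.80 + 68.0) = 26.7 V.
With the supply zeroed, R_A and R_B appear in parallel from the tap: R_th = R_A‖R_B = (6.80 × 68.0)/74.80 = 6.18 kΩ.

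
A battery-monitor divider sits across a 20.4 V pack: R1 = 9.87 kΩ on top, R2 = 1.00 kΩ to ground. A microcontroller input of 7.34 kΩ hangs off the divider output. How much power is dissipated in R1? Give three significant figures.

P ≈ 35.5 mW

Total resistance from the source is R1 + (R2‖R_L) = 10.75 kΩ, so I = 20.4/10.75 kΩ = 1.898 mA.
P = I²·R1 = (1.898 mA)² × 9.87 kΩ = 35.5 mW.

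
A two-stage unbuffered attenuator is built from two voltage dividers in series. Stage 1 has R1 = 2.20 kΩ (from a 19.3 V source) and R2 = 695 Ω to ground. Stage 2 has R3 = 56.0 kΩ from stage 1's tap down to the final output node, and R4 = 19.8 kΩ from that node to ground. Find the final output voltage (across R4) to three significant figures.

Stage 2 presents R3+R4 = 75800 Ω as a load on stage 1's tap.
Stage 1's lower leg becomes R2‖(R3+R4) = 688.7 Ω, so V_mid = 19.3 × 688.7/2889 = 4.601 V.
Stage 2 is itself unloaded: V_out = V_mid × R4/(R3+R4) = 4.601 × 19800/75800 = 1.20 V.

V_out ≈ 1.20 V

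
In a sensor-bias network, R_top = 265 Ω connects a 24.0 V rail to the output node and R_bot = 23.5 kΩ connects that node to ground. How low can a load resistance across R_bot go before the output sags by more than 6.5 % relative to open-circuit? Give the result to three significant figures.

Output resistance R_th = R_top‖R_bot = (265 × 23500)/23760 = 262.0 Ω.
The fractional drop is R_th/(R_th + R_L); requiring this ≤ 0.0650 gives R_L ≥ R_th(1/0.0650 − 1) = 262.0 × 14.38 = 3.77 kΩ.

R_L(min) ≈ 3.77 kΩ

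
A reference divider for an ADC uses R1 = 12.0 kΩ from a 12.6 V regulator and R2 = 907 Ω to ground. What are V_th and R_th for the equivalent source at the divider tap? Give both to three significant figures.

V_th is the open-circuit tap voltage: 12.6 × 907/(12000 + 907) = 0.885 V.
With the supply zeroed, R1 and R2 appear in parallel from the tap: R_th = R1‖R2 = (12000 × 907)/12910 = 843 Ω.

V_th = 0.885 V, R_th = 843 Ω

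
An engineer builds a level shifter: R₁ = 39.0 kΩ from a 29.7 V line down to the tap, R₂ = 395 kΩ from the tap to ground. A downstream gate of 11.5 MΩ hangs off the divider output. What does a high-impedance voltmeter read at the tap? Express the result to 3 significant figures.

V_out ≈ 26.9 V

The load sits in parallel with R₂: R₂‖R_L = (395 × 11500) / (395 + 11500) = 381.9 kΩ.
V_out = 29.7 × 381.9 / (39.0 + 381.9) = 29.7 × 381.9/420.9 = 26.9 V.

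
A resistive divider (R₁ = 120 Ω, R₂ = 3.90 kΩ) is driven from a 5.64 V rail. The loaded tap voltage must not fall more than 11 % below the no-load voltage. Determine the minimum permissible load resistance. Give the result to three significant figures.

R_L(min) ≈ 942 Ω

Output resistance R_th = R₁‖R₂ = (120 × 3900)/4020 = 116.4 Ω.
The fractional drop is R_th/(R_th + R_L); requiring this ≤ 0.110 gives R_L ≥ R_th(1/0.110 − 1) = 116.4 × 8.091 = 942 Ω.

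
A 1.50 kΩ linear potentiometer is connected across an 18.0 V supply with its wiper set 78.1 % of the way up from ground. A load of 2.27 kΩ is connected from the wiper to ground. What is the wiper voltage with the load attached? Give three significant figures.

V ≈ 12.6 V

The wiper splits the pot into (1−α)R = 328.5 Ω above and αR = 1172 Ω below.
Lower section ‖ load = 772.7 Ω.
V_wiper = 18.0 × 772.7/(328.5 + 772.7) = 12.6 V.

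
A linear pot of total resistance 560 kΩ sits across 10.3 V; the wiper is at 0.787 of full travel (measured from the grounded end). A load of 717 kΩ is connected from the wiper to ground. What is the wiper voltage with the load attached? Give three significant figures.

The wiper splits the pot into (1−α)R = 119.3 kΩ above and αR = 440.7 kΩ below.
Lower section ‖ load = 272.9 kΩ.
V_wiper = 10.3 × 272.9/(119.3 + 272.9) = 7.17 V.

V ≈ 7.17 V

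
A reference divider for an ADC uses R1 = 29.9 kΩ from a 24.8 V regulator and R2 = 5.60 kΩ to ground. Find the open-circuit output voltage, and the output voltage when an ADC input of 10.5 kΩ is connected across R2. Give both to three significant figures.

Unloaded: 3.91 V; loaded: 2.70 V

Open-circuit: V = 24.8 × 5.60/(29.9 + 5.60) = 3.91 V.
With the load, R2 becomes R2‖R_L = 3.652 kΩ, so V = 24.8 × 3.652/33.55 = 2.70 V.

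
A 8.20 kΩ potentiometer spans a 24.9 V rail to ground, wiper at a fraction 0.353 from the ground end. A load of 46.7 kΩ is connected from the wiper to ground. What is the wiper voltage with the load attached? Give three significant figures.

The wiper splits the pot into (1−α)R = 5.305 kΩ above and αR = 2.895 kΩ below.
Lower section ‖ load = 2.726 kΩ.
V_wiper = 24.9 × 2.726/(5.305 + 2.726) = 8.45 V.

V ≈ 8.45 V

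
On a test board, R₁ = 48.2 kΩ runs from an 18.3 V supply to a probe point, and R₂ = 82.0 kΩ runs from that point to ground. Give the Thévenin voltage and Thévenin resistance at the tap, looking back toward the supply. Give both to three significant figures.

V_th = 11.5 V, R_th = 30.4 kΩ

V_th is the open-circuit tap voltage: 18.3 × 82.0/(48.2 + 82.0) = 11.5 V.
With the supply zeroed, R₁ and R₂ appear in parallel from the tap: R_th = R₁‖R₂ = (48.2 × 82.0)/130.2 = 30.4 kΩ.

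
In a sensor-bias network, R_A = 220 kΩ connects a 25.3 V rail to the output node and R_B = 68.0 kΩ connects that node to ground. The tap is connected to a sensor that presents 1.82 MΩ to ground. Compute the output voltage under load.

V_out ≈ 5.81 V

The load sits in parallel with R_B: R_B‖R_L = (68.0 × 1820) / (68.0 + 1820) = 65.55 kΩ.
V_out = 25.3 × 65.55 / (220 + 65.55) = 25.3 × 65.55/285.6 = 5.81 V.
(Unloaded it would have been 5.97 V.)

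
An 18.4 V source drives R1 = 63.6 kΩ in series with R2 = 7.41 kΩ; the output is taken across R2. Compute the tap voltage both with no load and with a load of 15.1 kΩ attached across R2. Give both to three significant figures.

Unloaded: 1.92 V; loaded: 1.33 V

Open-circuit: V = 18.4 × 7.41/(63.6 + 7.41) = 1.92 V.
With the load, R2 becomes R2‖R_L = 4.971 kΩ, so V = 18.4 × 4.971/68.57 = 1.33 V.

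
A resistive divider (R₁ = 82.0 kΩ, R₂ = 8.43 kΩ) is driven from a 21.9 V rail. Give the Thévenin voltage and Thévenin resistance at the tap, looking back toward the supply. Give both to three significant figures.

V_th is the open-circuit tap voltage: 21.9 × 8.43/(82.0 + 8.43) = 2.04 V.
With the supply zeroed, R₁ and R₂ appear in parallel from the tap: R_th = R₁‖R₂ = (82.0 × 8.43)/90.43 = 7.64 kΩ.

V_th = 2.04 V, R_th = 7.64 kΩ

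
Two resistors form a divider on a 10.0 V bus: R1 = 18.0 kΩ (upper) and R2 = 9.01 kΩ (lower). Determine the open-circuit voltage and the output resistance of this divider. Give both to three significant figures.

V_th is the open-circuit tap voltage: 10.0 × 9.01/(18.0 + 9.01) = 3.34 V.
With the supply zeroed, R1 and R2 appear in parallel from the tap: R_th = R1‖R2 = (18.0 × 9.01)/27.01 = 6.00 kΩ.

V_th = 3.34 V, R_th = 6.00 kΩ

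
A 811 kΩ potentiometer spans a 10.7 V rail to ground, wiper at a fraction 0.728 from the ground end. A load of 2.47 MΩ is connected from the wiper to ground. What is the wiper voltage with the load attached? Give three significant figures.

The wiper splits the pot into (1−α)R = 220.6 kΩ above and αR = 590.4 kΩ below.
Lower section ‖ load = 476.5 kΩ.
V_wiper = 10.7 × 476.5/(220.6 + 476.5) = 7.31 V.

V ≈ 7.31 V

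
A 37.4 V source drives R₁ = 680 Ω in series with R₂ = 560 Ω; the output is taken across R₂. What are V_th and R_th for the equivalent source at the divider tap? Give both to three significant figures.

V_th is the open-circuit tap voltage: 37.4 × 560/(680 + 560) = 16.9 V.
With the supply zeroed, R₁ and R₂ appear in parallel from the tap: R_th = R₁‖R₂ = (680 × 560)/1240 = 307 Ω.

V_th = 16.9 V, R_th = 307 Ω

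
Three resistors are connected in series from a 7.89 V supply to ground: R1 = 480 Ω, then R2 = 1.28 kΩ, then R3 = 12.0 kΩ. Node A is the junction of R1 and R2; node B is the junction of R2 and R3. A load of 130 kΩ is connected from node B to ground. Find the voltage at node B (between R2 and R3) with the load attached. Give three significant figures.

V ≈ 6.80 V

At node B, R3 is in parallel with the load: R3‖R_L = 10990 Ω.
Below node A the resistance is R2 + (R3‖R_L) = 12270 Ω, so V_A = 7.89 × 12270/12750 = 7.593 V.
Then V_B = V_A × (R3‖R_L)/(R2 + R3‖R_L) = 7.593 × 10990/12270 = 6.80 V.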